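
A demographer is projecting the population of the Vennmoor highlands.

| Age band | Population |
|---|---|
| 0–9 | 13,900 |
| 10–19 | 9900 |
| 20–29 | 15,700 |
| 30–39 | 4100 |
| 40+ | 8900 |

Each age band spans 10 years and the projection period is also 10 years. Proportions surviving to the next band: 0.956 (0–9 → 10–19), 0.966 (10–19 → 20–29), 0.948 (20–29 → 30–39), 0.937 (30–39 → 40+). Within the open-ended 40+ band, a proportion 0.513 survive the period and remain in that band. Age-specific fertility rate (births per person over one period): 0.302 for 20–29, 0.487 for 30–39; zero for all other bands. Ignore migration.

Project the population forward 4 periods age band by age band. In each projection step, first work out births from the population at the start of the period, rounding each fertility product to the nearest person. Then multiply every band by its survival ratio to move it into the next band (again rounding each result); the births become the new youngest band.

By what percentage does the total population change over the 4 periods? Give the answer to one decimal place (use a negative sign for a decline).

-1.8

Numbering the groups 1..5 from youngest to oldest:
After projecting period 1:
Births: 15700 × 0.302 = 4741 ; 4100 × 0.487 = 1997 → 6738
Group 2: 13900 × 0.956 = 13288
Group 3: 9900 × 0.966 = 9563
Group 4: 15700 × 0.948 = 14884
Group 5: 4100 × 0.937 + 8900 × 0.513 = 3842 + 4566 = 8408
End of period: [6738, 13288, 9563, 14884, 8408]
After projecting period 2:
Births: 9563 × 0.302 = 2888 ; 14884 × 0.487 = 7249 → 10137
Group 2: 6738 × 0.956 = 6442
Group 3: 13288 × 0.966 = 12836
Group 4: 9563 × 0.948 = 9066
Group 5: 14884 × 0.937 + 8408 × 0.513 = 13946 + 4313 = 18259
End of period: [10137, 6442, 12836, 9066, 18259]
After projecting period 3:
Births: 12836 × 0.302 = 3876 ; 9066 × 0.487 = 4415 → 8291
Group 2: 10137 × 0.956 = 9691
Group 3: 6442 × 0.966 = 6223
Group 4: 12836 × 0.948 = 12169
Group 5: 9066 × 0.937 + 18259 × 0.513 = 8495 + 9367 = 17862
End of period: [8291, 9691, 6223, 12169, 17862]
After projecting period 4:
Births: 6223 × 0.302 = 1879 ; 12169 × 0.487 = 5926 → 7805
Group 2: 8291 × 0.956 = 7926
Group 3: 9691 × 0.966 = 9362
Group 4: 6223 × 0.948 = 5899
Group 5: 12169 × 0.937 + 17862 × 0.513 = 11402 + 9163 = 20565
End of period: [7805, 7926, 9362, 5899, 20565]
Total: 52500 → 51557; change = -943; percentage change = -1.8%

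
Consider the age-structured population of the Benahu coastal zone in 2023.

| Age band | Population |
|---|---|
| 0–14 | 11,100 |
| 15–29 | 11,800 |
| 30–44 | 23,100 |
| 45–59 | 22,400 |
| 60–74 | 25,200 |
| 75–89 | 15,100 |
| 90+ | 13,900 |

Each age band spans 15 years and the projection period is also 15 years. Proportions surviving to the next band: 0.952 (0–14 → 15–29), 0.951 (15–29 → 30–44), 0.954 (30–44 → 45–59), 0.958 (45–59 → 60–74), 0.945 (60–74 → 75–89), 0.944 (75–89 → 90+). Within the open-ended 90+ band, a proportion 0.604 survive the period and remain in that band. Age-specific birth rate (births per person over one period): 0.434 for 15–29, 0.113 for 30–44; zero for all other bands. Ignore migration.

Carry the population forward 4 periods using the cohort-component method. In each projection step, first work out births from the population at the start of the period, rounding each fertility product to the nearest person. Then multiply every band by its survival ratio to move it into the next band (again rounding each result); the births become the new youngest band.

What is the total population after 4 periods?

Period 1.
Births: 11800 × 0.434 = 5121 ; 23100 × 0.113 = 2610 ⇒ total 7731
15–29: 11100 × 0.952 = 10567
30–44: 11800 × 0.951 = 11222
45–59: 23100 × 0.954 = 22037
60–74: 22400 × 0.958 = 21459
75–89: 25200 × 0.945 = 23814
90+: 15100 × 0.944 + 13900 × 0.604 = 14254 + 8396 = 22650
Giving 7731 / 10567 / 11222 / 22037 / 21459 / 23814 / 22650.
Period 2.
Births: 10567 × 0.434 = 4586 ; 11222 × 0.113 = 1268 ⇒ total 5854
15–29: 7731 × 0.952 = 7360
30–44: 10567 × 0.951 = 10049
45–59: 11222 × 0.954 = 10706
60–74: 22037 × 0.958 = 21111
75–89: 21459 × 0.945 = 20279
90+: 23814 × 0.944 + 22650 × 0.604 = 22480 + 13681 = 36161
Giving 5854 / 7360 / 10049 / 10706 / 21111 / 20279 / 36161.
Period 3.
Births: 7360 × 0.434 = 3194 ; 10049 × 0.113 = 1136 ⇒ total 4330
15–29: 5854 × 0.952 = 5573
30–44: 7360 × 0.951 = 6999
45–59: 10049 × 0.954 = 9587
60–74: 10706 × 0.958 = 10256
75–89: 21111 × 0.945 = 19950
90+: 20279 × 0.944 + 36161 × 0.604 = 19143 + 21841 = 40984
Giving 4330 / 5573 / 6999 / 9587 / 10256 / 19950 / 40984.
Period 4.
Births: 5573 × 0.434 = 2419 ; 6999 × 0.113 = 791 ⇒ total 3210
15–29: 4330 × 0.952 = 4122
30–44: 5573 × 0.951 = 5300
45–59: 6999 × 0.954 = 6677
60–74: 9587 × 0.958 = 9184
75–89: 10256 × 0.945 = 9692
90+: 19950 × 0.944 + 40984 × 0.604 = 18833 + 24754 = 43587
Giving 3210 / 4122 / 5300 / 6677 / 9184 / 9692 / 43587.
Total after period 4: 3210 + 4122 + 5300 + 6677 + 9184 + 9692 + 43587 = 81772

81772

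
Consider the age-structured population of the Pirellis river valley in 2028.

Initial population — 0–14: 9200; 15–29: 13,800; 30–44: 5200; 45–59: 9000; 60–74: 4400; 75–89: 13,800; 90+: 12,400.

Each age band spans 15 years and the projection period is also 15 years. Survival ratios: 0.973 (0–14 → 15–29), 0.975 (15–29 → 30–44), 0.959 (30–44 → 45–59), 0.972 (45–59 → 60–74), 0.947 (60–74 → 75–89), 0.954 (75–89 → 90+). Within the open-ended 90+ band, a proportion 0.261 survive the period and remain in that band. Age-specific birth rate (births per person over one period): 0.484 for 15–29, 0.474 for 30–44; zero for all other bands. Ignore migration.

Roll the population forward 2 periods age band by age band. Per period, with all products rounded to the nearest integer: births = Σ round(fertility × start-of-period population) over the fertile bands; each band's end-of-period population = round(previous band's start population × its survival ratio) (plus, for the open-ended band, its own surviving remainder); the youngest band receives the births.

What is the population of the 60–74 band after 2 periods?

4847

— Period 1 —
Births: 13800 × 0.484 = 6679, 5200 × 0.474 = 2465 — total 9144
15–29: 9200 × 0.973 = 8952
30–44: 13800 × 0.975 = 13455
45–59: 5200 × 0.959 = 4987
60–74: 9000 × 0.972 = 8748
75–89: 4400 × 0.947 = 4167
90+: 13800 × 0.954 + 12400 × 0.261 = 13165 + 3236 = 16401
End of period: [9144, 8952, 13455, 4987, 8748, 4167, 16401]
— Period 2 —
Births: 8952 × 0.484 = 4333, 13455 × 0.474 = 6378 — total 10711
15–29: 9144 × 0.973 = 8897
30–44: 8952 × 0.975 = 8728
45–59: 13455 × 0.959 = 12903
60–74: 4987 × 0.972 = 4847
75–89: 8748 × 0.947 = 8284
90+: 4167 × 0.954 + 16401 × 0.261 = 3975 + 4281 = 8256
End of period: [10711, 8897, 8728, 12903, 4847, 8284, 8256]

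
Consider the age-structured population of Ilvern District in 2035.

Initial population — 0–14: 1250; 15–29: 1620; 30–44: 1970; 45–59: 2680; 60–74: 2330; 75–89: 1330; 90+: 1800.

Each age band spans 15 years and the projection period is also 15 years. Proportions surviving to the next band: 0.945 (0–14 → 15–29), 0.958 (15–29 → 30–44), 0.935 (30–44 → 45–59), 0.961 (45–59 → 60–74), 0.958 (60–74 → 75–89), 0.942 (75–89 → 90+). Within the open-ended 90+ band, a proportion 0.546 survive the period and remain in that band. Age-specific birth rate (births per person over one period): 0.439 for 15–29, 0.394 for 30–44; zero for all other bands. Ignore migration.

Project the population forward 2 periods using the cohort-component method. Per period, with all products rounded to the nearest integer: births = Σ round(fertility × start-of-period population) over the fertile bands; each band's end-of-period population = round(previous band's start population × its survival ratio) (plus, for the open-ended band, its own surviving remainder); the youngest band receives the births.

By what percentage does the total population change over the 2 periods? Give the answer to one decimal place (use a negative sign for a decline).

(Groups numbered youngest = 1 to oldest = 7.)
— Period 1 —
Births: 1620 × 0.439 = 711  |  1970 × 0.394 = 776 → total 1487
Group 2: 1250 × 0.945 = 1181
Group 3: 1620 × 0.958 = 1552
Group 4: 1970 × 0.935 = 1842
Group 5: 2680 × 0.961 = 2575
Group 6: 2330 × 0.958 = 2232
Group 7: 1330 × 0.942 + 1800 × 0.546 = 1253 + 983 = 2236
Population now: 0–14=1487, 15–29=1181, 30–44=1552, 45–59=1842, 60–74=2575, 75–89=2232, 90+=2236
— Period 2 —
Births: 1181 × 0.439 = 518  |  1552 × 0.394 = 611 → total 1129
Group 2: 1487 × 0.945 = 1405
Group 3: 1181 × 0.958 = 1131
Group 4: 1552 × 0.935 = 1451
Group 5: 1842 × 0.961 = 1770
Group 6: 2575 × 0.958 = 2467
Group 7: 2232 × 0.942 + 2236 × 0.546 = 2103 + 1221 = 3324
Population now: 0–14=1129, 15–29=1405, 30–44=1131, 45–59=1451, 60–74=1770, 75–89=2467, 90+=3324
Total: 12980 → 12677; change = -303; percentage change = -2.3%

-2.3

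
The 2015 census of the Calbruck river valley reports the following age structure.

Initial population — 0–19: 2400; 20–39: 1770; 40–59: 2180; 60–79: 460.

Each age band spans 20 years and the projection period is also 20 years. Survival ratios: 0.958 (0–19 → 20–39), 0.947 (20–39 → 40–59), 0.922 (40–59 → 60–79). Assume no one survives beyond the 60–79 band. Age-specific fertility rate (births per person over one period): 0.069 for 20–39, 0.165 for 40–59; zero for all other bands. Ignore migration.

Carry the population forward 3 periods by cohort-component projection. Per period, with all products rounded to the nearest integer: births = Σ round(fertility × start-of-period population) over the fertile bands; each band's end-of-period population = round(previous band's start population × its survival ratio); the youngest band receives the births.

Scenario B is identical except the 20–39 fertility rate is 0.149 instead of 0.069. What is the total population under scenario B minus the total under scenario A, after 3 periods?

After projecting period 1:
Births: 1770 * 0.069 = 122  |  2180 * 0.165 = 360 — total 482
20–39: 2400 * 0.958 = 2299
40–59: 1770 * 0.947 = 1676
60–79: 2180 * 0.922 = 2010
End of period: [482, 2299, 1676, 2010]
After projecting period 2:
Births: 2299 * 0.069 = 159  |  1676 * 0.165 = 277 — total 436
20–39: 482 * 0.958 = 462
40–59: 2299 * 0.947 = 2177
60–79: 1676 * 0.922 = 1545
End of period: [436, 462, 2177, 1545]
After projecting period 3:
Births: 462 * 0.069 = 32  |  2177 * 0.165 = 359 — total 391
20–39: 436 * 0.958 = 418
40–59: 462 * 0.947 = 438
60–79: 2177 * 0.922 = 2007
End of period: [391, 418, 438, 2007]
Scenario A total after 3 periods: 3254
Scenario B projection —
After projecting period 1:
Births: 1770 * 0.149 = 264  |  2180 * 0.165 = 360 — total 624
20–39: 2400 * 0.958 = 2299
40–59: 1770 * 0.947 = 1676
60–79: 2180 * 0.922 = 2010
End of period: [624, 2299, 1676, 2010]
After projecting period 2:
Births: 2299 * 0.149 = 343  |  1676 * 0.165 = 277 — total 620
20–39: 624 * 0.958 = 598
40–59: 2299 * 0.947 = 2177
60–79: 1676 * 0.922 = 1545
End of period: [620, 598, 2177, 1545]
After projecting period 3:
Births: 598 * 0.149 = 89  |  2177 * 0.165 = 359 — total 448
20–39: 620 * 0.958 = 594
40–59: 598 * 0.947 = 566
60–79: 2177 * 0.922 = 2007
End of period: [448, 594, 566, 2007]
Scenario B total after 3 periods: 3615
Difference B − A = 3615 − 3254 = 361

361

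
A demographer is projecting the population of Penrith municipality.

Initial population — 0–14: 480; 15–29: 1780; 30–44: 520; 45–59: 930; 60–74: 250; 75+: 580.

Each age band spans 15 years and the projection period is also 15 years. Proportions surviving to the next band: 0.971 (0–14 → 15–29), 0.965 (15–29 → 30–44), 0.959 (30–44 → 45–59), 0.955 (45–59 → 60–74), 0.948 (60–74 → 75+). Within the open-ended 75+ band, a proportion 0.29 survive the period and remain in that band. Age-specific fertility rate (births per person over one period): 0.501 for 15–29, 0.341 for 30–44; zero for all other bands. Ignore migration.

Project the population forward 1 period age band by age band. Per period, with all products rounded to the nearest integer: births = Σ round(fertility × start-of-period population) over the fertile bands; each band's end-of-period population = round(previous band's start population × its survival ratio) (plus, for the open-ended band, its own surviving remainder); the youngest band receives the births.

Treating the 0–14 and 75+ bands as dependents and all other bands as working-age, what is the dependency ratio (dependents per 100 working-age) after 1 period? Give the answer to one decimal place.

Numbering the groups 1..6 from youngest to oldest:
[period 1]
Births: 1780 × 0.501 = 892, 520 × 0.341 = 177 → 1069
Group 2: 480 × 0.971 = 466
Group 3: 1780 × 0.965 = 1718
Group 4: 520 × 0.959 = 499
Group 5: 930 × 0.955 = 888
Group 6: 250 × 0.948 + 580 × 0.29 = 237 + 168 = 405
→ [1069, 466, 1718, 499, 888, 405]
Dependents (band 0–14 + band 75+) = 1069 + 405 = 1474; working-age = 3571; ratio = 1474/3571 × 100 = 41.3

41.3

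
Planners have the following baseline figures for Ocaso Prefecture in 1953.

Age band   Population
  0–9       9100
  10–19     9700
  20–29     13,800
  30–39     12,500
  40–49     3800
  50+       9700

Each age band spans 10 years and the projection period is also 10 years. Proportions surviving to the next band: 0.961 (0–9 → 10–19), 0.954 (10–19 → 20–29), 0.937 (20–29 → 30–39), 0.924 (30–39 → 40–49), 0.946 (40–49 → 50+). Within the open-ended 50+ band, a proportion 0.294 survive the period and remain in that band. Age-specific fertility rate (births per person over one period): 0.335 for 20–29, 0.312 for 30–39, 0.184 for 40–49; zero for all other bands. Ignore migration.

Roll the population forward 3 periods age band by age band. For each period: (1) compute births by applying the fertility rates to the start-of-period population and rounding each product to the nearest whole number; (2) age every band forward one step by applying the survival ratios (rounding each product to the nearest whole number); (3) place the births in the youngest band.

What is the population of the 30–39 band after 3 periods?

Let band 1 be 0–9 through band 6 = 50+.
[period 1]
Births: 13800 × 0.335 = 4623 ; 12500 × 0.312 = 3900 ; 3800 × 0.184 = 699 → 9222
Band 2: 9100 × 0.961 = 8745
Band 3: 9700 × 0.954 = 9254
Band 4: 13800 × 0.937 = 12931
Band 5: 12500 × 0.924 = 11550
Band 6: 3800 × 0.946 + 9700 × 0.294 = 3595 + 2852 = 6447
End of period: [9222, 8745, 9254, 12931, 11550, 6447]
[period 2]
Births: 9254 × 0.335 = 3100 ; 12931 × 0.312 = 4034 ; 11550 × 0.184 = 2125 → 9259
Band 2: 9222 × 0.961 = 8862
Band 3: 8745 × 0.954 = 8343
Band 4: 9254 × 0.937 = 8671
Band 5: 12931 × 0.924 = 11948
Band 6: 11550 × 0.946 + 6447 × 0.294 = 10926 + 1895 = 12821
End of period: [9259, 8862, 8343, 8671, 11948, 12821]
[period 3]
Births: 8343 × 0.335 = 2795 ; 8671 × 0.312 = 2705 ; 11948 × 0.184 = 2198 → 7698
Band 2: 9259 × 0.961 = 8898
Band 3: 8862 × 0.954 = 8454
Band 4: 8343 × 0.937 = 7817
Band 5: 8671 × 0.924 = 8012
Band 6: 11948 × 0.946 + 12821 × 0.294 = 11303 + 3769 = 15072
End of period: [7698, 8898, 8454, 7817, 8012, 15072]

7817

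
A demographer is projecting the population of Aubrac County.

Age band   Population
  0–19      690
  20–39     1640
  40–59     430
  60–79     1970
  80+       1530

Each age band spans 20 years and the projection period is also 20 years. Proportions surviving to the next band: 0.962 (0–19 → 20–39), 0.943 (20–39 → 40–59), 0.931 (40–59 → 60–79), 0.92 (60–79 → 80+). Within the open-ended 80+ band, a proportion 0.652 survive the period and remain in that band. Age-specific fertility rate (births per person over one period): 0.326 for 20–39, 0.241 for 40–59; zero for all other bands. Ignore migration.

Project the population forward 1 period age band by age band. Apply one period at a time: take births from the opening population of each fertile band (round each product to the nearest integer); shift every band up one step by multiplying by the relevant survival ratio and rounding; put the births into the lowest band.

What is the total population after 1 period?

Period 1.
Births: 1640 × 0.326 = 535  |  430 × 0.241 = 104 → total 639
20–39: 690 × 0.962 = 664
40–59: 1640 × 0.943 = 1547
60–79: 430 × 0.931 = 400
80+: 1970 × 0.92 + 1530 × 0.652 = 1812 + 998 = 2810
Population now: 0–19=639, 20–39=664, 40–59=1547, 60–79=400, 80+=2810
Total after period 1: 639 + 664 + 1547 + 400 + 2810 = 6060

6060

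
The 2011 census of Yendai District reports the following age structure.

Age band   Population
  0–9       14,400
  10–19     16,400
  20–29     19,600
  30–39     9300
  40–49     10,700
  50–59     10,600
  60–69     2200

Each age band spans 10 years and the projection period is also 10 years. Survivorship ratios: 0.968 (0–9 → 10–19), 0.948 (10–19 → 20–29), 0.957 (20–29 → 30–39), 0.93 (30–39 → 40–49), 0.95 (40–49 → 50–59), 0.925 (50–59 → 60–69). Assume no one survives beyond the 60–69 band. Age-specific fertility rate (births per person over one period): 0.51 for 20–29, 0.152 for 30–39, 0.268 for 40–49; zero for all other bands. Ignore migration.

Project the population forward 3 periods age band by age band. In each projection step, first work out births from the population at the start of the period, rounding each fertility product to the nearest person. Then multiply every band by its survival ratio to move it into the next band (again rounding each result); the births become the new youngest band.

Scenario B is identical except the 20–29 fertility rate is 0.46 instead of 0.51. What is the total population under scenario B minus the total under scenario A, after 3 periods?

Period 1:
Births: 19600 * 0.51 = 9996 ; 9300 * 0.152 = 1414 ; 10700 * 0.268 = 2868 → total 14278
10–19: 14400 * 0.968 = 13939
20–29: 16400 * 0.948 = 15547
30–39: 19600 * 0.957 = 18757
40–49: 9300 * 0.93 = 8649
50–59: 10700 * 0.95 = 10165
60–69: 10600 * 0.925 = 9805
→ [14278, 13939, 15547, 18757, 8649, 10165, 9805]
Period 2:
Births: 15547 * 0.51 = 7929 ; 18757 * 0.152 = 2851 ; 8649 * 0.268 = 2318 → total 13098
10–19: 14278 * 0.968 = 13821
20–29: 13939 * 0.948 = 13214
30–39: 15547 * 0.957 = 14878
40–49: 18757 * 0.93 = 17444
50–59: 8649 * 0.95 = 8217
60–69: 10165 * 0.925 = 9403
→ [13098, 13821, 13214, 14878, 17444, 8217, 9403]
Period 3:
Births: 13214 * 0.51 = 6739 ; 14878 * 0.152 = 2261 ; 17444 * 0.268 = 4675 → total 13675
10–19: 13098 * 0.968 = 12679
20–29: 13821 * 0.948 = 13102
30–39: 13214 * 0.957 = 12646
40–49: 14878 * 0.93 = 13837
50–59: 17444 * 0.95 = 16572
60–69: 8217 * 0.925 = 7601
→ [13675, 12679, 13102, 12646, 13837, 16572, 7601]
Scenario A total after 3 periods: 90112
Scenario B projection —
Period 1:
Births: 19600 * 0.46 = 9016 ; 9300 * 0.152 = 1414 ; 10700 * 0.268 = 2868 → total 13298
10–19: 14400 * 0.968 = 13939
20–29: 16400 * 0.948 = 15547
30–39: 19600 * 0.957 = 18757
40–49: 9300 * 0.93 = 8649
50–59: 10700 * 0.95 = 10165
60–69: 10600 * 0.925 = 9805
→ [13298, 13939, 15547, 18757, 8649, 10165, 9805]
Period 2:
Births: 15547 * 0.46 = 7152 ; 18757 * 0.152 = 2851 ; 8649 * 0.268 = 2318 → total 12321
10–19: 13298 * 0.968 = 12872
20–29: 13939 * 0.948 = 13214
30–39: 15547 * 0.957 = 14878
40–49: 18757 * 0.93 = 17444
50–59: 8649 * 0.95 = 8217
60–69: 10165 * 0.925 = 9403
→ [12321, 12872, 13214, 14878, 17444, 8217, 9403]
Period 3:
Births: 13214 * 0.46 = 6078 ; 14878 * 0.152 = 2261 ; 17444 * 0.268 = 4675 → total 13014
10–19: 12321 * 0.968 = 11927
20–29: 12872 * 0.948 = 12203
30–39: 13214 * 0.957 = 12646
40–49: 14878 * 0.93 = 13837
50–59: 17444 * 0.95 = 16572
60–69: 8217 * 0.925 = 7601
→ [13014, 11927, 12203, 12646, 13837, 16572, 7601]
Scenario B total after 3 periods: 87800
Difference B − A = 87800 − 90112 = -2312

-2312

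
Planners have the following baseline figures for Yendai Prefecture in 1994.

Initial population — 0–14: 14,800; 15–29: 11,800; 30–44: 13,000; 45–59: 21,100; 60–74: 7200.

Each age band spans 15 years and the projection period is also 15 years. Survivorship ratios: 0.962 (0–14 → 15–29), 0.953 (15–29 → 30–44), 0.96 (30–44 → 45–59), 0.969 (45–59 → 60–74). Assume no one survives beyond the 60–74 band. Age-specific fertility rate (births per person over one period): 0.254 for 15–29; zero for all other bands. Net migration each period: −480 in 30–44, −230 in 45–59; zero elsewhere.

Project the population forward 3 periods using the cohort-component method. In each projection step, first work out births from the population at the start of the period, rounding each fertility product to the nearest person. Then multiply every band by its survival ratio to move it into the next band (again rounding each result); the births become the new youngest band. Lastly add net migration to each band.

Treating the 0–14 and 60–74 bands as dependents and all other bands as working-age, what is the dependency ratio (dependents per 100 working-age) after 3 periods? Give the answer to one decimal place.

[period 1]
Births: 11800 * 0.254 = 2997
15–29: 14800 * 0.962 = 14238
30–44: 11800 * 0.953 = 11245
45–59: 13000 * 0.96 = 12480
60–74: 21100 * 0.969 = 20446
Net migration: 30–44 − 480 → 10765; 45–59 − 230 → 12250
→ [2997, 14238, 10765, 12250, 20446]
[period 2]
Births: 14238 * 0.254 = 3616
15–29: 2997 * 0.962 = 2883
30–44: 14238 * 0.953 = 13569
45–59: 10765 * 0.96 = 10334
60–74: 12250 * 0.969 = 11870
Net migration: 30–44 − 480 → 13089; 45–59 − 230 → 10104
→ [3616, 2883, 13089, 10104, 11870]
[period 3]
Births: 2883 * 0.254 = 732
15–29: 3616 * 0.962 = 3479
30–44: 2883 * 0.953 = 2747
45–59: 13089 * 0.96 = 12565
60–74: 10104 * 0.969 = 9791
Net migration: 30–44 − 480 → 2267; 45–59 − 230 → 12335
→ [732, 3479, 2267, 12335, 9791]
Dependents (band 0–14 + band 60–74) = 732 + 9791 = 10523; working-age = 18081; ratio = 10523/18081 × 100 = 58.2

58.2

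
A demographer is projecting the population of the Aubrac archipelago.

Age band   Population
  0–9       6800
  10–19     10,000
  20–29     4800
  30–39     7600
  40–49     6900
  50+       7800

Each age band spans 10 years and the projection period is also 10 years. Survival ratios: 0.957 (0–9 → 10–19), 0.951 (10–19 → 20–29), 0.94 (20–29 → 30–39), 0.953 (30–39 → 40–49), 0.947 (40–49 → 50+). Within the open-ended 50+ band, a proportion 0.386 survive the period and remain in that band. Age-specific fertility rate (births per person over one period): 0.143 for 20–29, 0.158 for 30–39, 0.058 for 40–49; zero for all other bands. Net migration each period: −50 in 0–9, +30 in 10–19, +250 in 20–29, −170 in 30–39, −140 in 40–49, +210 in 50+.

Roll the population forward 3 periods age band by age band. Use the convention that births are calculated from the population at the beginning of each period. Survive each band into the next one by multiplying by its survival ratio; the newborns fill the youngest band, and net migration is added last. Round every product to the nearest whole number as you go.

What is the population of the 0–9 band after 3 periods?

2530

Call the bands 1 to 6, youngest first.
Period 1:
Births: 4800 × 0.143 = 686, 7600 × 0.158 = 1201, 6900 × 0.058 = 400 → 2287
Band 2: 6800 × 0.957 = 6508
Band 3: 10000 × 0.951 = 9510
Band 4: 4800 × 0.94 = 4512
Band 5: 7600 × 0.953 = 7243
Band 6: 6900 × 0.947 + 7800 × 0.386 = 6534 + 3011 = 9545
Net migration: Band 1 − 50 → 2237; Band 2 + 30 → 6538; Band 3 + 250 → 9760; Band 4 − 170 → 4342; Band 5 − 140 → 7103; Band 6 + 210 → 9755
→ [2237, 6538, 9760, 4342, 7103, 9755]
Period 2:
Births: 9760 × 0.143 = 1396, 4342 × 0.158 = 686, 7103 × 0.058 = 412 → 2494
Band 2: 2237 × 0.957 = 2141
Band 3: 6538 × 0.951 = 6218
Band 4: 9760 × 0.94 = 9174
Band 5: 4342 × 0.953 = 4138
Band 6: 7103 × 0.947 + 9755 × 0.386 = 6727 + 3765 = 10492
Net migration: Band 1 − 50 → 2444; Band 2 + 30 → 2171; Band 3 + 250 → 6468; Band 4 − 170 → 9004; Band 5 − 140 → 3998; Band 6 + 210 → 10702
→ [2444, 2171, 6468, 9004, 3998, 10702]
Period 3:
Births: 6468 × 0.143 = 925, 9004 × 0.158 = 1423, 3998 × 0.058 = 232 → 2580
Band 2: 2444 × 0.957 = 2339
Band 3: 2171 × 0.951 = 2065
Band 4: 6468 × 0.94 = 6080
Band 5: 9004 × 0.953 = 8581
Band 6: 3998 × 0.947 + 10702 × 0.386 = 3786 + 4131 = 7917
Net migration: Band 1 − 50 → 2530; Band 2 + 30 → 2369; Band 3 + 250 → 2315; Band 4 − 170 → 5910; Band 5 − 140 → 8441; Band 6 + 210 → 8127
→ [2530, 2369, 2315, 5910, 8441, 8127]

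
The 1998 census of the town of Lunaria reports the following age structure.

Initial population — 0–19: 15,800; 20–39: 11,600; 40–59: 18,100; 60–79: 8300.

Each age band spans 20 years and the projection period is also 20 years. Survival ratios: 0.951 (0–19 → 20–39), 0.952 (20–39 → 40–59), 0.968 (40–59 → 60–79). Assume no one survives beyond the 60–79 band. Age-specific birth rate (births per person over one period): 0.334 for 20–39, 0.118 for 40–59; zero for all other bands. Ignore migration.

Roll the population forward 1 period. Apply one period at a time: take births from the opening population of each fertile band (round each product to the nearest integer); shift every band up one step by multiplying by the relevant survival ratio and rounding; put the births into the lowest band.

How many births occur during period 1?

Let group 1 be 0–19 through group 4 = 60–79.
Period 1:
Births: 11600 × 0.334 = 3874 ; 18100 × 0.118 = 2136 ⇒ total 6010
Group 2: 15800 × 0.951 = 15026
Group 3: 11600 × 0.952 = 11043
Group 4: 18100 × 0.968 = 17521
Population now: 0–19=6010, 20–39=15026, 40–59=11043, 60–79=17521

6010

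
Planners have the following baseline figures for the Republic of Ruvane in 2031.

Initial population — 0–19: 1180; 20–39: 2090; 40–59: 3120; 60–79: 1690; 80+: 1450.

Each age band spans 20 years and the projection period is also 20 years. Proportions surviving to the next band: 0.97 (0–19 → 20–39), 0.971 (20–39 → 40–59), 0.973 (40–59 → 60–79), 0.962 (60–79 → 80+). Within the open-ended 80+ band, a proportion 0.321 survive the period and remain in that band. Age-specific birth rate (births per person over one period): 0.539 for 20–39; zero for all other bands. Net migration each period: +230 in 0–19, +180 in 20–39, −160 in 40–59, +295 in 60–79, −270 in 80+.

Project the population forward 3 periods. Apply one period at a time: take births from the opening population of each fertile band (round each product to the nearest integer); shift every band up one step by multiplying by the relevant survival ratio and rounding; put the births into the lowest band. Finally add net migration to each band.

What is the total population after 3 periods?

— Period 1 —
Births: 2090 × 0.539 = 1127
20–39: 1180 × 0.97 = 1145
40–59: 2090 × 0.971 = 2029
60–79: 3120 × 0.973 = 3036
80+: 1690 × 0.962 + 1450 × 0.321 = 1626 + 465 = 2091
Net migration: 0–19 + 230 → 1357; 20–39 + 180 → 1325; 40–59 − 160 → 1869; 60–79 + 295 → 3331; 80+ − 270 → 1821
→ [1357, 1325, 1869, 3331, 1821]
— Period 2 —
Births: 1325 × 0.539 = 714
20–39: 1357 × 0.97 = 1316
40–59: 1325 × 0.971 = 1287
60–79: 1869 × 0.973 = 1819
80+: 3331 × 0.962 + 1821 × 0.321 = 3204 + 585 = 3789
Net migration: 0–19 + 230 → 944; 20–39 + 180 → 1496; 40–59 − 160 → 1127; 60–79 + 295 → 2114; 80+ − 270 → 3519
→ [944, 1496, 1127, 2114, 3519]
— Period 3 —
Births: 1496 × 0.539 = 806
20–39: 944 × 0.97 = 916
40–59: 1496 × 0.971 = 1453
60–79: 1127 × 0.973 = 1097
80+: 2114 × 0.962 + 3519 × 0.321 = 2034 + 1130 = 3164
Net migration: 0–19 + 230 → 1036; 20–39 + 180 → 1096; 40–59 − 160 → 1293; 60–79 + 295 → 1392; 80+ − 270 → 2894
→ [1036, 1096, 1293, 1392, 2894]
Total after period 3: 1036 + 1096 + 1293 + 1392 + 2894 = 7711

7711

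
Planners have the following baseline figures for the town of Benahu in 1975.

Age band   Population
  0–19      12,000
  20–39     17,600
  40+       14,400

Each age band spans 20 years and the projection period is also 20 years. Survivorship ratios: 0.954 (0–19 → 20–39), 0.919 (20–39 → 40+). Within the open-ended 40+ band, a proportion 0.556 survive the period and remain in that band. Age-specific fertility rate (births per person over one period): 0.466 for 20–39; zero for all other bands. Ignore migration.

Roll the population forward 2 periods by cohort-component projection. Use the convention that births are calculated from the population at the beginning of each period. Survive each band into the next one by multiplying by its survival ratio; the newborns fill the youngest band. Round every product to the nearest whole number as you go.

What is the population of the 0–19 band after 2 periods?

Call the bands 1 to 3, youngest first.
After projecting period 1:
Births: 17600 × 0.466 = 8202
Band 2: 12000 × 0.954 = 11448
Band 3: 17600 × 0.919 + 14400 × 0.556 = 16174 + 8006 = 24180
Giving 8202 / 11448 / 24180.
After projecting period 2:
Births: 11448 × 0.466 = 5335
Band 2: 8202 × 0.954 = 7825
Band 3: 11448 × 0.919 + 24180 × 0.556 = 10521 + 13444 = 23965
Giving 5335 / 7825 / 23965.

5335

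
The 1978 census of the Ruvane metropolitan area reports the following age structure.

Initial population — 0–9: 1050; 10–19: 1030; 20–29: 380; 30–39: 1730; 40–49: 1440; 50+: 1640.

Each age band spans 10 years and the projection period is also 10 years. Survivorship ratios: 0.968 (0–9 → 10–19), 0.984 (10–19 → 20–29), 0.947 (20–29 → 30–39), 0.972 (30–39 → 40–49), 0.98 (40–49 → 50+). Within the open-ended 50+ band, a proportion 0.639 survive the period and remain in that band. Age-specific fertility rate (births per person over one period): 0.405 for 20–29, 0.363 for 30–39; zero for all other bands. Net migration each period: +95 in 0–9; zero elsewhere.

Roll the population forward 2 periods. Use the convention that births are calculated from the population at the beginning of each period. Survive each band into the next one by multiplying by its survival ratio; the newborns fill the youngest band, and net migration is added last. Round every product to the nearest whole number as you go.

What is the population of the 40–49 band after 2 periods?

Let band 1 be 0–9 through band 6 = 50+.
— Period 1 —
Births: 380 × 0.405 = 154  |  1730 × 0.363 = 628 → total 782
Band 2: 1050 × 0.968 = 1016
Band 3: 1030 × 0.984 = 1014
Band 4: 380 × 0.947 = 360
Band 5: 1730 × 0.972 = 1682
Band 6: 1440 × 0.98 + 1640 × 0.639 = 1411 + 1048 = 2459
Net migration: Band 1 + 95 → 877
→ [877, 1016, 1014, 360, 1682, 2459]
— Period 2 —
Births: 1014 × 0.405 = 411  |  360 × 0.363 = 131 → total 542
Band 2: 877 × 0.968 = 849
Band 3: 1016 × 0.984 = 1000
Band 4: 1014 × 0.947 = 960
Band 5: 360 × 0.972 = 350
Band 6: 1682 × 0.98 + 2459 × 0.639 = 1648 + 1571 = 3219
Net migration: Band 1 + 95 → 637
→ [637, 849, 1000, 960, 350, 3219]

350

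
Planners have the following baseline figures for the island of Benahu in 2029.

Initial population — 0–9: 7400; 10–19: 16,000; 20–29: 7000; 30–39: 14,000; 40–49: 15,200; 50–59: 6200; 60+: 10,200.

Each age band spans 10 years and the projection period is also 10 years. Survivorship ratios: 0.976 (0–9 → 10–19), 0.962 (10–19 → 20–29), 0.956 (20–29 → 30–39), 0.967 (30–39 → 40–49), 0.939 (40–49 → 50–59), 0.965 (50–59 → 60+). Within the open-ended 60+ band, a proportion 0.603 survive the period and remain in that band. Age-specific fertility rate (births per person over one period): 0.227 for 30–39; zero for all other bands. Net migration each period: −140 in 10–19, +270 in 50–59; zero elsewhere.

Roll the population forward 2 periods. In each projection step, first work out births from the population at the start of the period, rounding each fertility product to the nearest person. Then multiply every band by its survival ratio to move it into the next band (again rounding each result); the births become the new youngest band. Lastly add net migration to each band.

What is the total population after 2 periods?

— Period 1 —
Births: 14000 × 0.227 = 3178
10–19: 7400 × 0.976 = 7222
20–29: 16000 × 0.962 = 15392
30–39: 7000 × 0.956 = 6692
40–49: 14000 × 0.967 = 13538
50–59: 15200 × 0.939 = 14273
60+: 6200 × 0.965 + 10200 × 0.603 = 5983 + 6151 = 12134
Net migration: 10–19 − 140 → 7082; 50–59 + 270 → 14543
Population now: 0–9=3178, 10–19=7082, 20–29=15392, 30–39=6692, 40–49=13538, 50–59=14543, 60+=12134
— Period 2 —
Births: 6692 × 0.227 = 1519
10–19: 3178 × 0.976 = 3102
20–29: 7082 × 0.962 = 6813
30–39: 15392 × 0.956 = 14715
40–49: 6692 × 0.967 = 6471
50–59: 13538 × 0.939 = 12712
60+: 14543 × 0.965 + 12134 × 0.603 = 14034 + 7317 = 21351
Net migration: 10–19 − 140 → 2962; 50–59 + 270 → 12982
Population now: 0–9=1519, 10–19=2962, 20–29=6813, 30–39=14715, 40–49=6471, 50–59=12982, 60+=21351
Total after period 2: 1519 + 2962 + 6813 + 14715 + 6471 + 12982 + 21351 = 66813

66813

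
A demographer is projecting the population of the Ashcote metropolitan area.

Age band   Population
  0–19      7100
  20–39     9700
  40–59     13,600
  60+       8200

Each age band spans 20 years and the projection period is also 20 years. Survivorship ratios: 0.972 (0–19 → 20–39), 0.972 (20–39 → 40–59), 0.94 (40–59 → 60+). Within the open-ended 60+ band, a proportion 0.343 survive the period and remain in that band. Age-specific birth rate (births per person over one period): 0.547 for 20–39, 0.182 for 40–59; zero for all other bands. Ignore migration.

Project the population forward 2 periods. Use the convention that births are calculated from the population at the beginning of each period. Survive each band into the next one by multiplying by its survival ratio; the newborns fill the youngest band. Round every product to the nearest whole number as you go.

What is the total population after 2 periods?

33974

Call the groups 1 to 4, youngest first.
Period 1:
Births: 9700 * 0.547 = 5306, 13600 * 0.182 = 2475 → total 7781
Group 2: 7100 * 0.972 = 6901
Group 3: 9700 * 0.972 = 9428
Group 4: 13600 * 0.94 + 8200 * 0.343 = 12784 + 2813 = 15597
Giving 7781 / 6901 / 9428 / 15597.
Period 2:
Births: 6901 * 0.547 = 3775, 9428 * 0.182 = 1716 → total 5491
Group 2: 7781 * 0.972 = 7563
Group 3: 6901 * 0.972 = 6708
Group 4: 9428 * 0.94 + 15597 * 0.343 = 8862 + 5350 = 14212
Giving 5491 / 7563 / 6708 / 14212.
Total after period 2: 5491 + 7563 + 6708 + 14212 = 33974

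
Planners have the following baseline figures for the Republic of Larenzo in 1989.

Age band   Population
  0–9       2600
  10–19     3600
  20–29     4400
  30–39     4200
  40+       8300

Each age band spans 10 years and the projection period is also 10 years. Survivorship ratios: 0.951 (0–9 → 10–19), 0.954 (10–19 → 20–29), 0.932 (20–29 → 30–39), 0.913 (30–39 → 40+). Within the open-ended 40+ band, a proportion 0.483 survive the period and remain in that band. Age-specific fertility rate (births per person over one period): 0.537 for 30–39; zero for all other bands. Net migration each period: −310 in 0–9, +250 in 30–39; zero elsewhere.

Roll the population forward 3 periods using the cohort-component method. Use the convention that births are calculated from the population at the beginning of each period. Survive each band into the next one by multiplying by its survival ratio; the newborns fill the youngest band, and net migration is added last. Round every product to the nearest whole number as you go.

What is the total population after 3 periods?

Numbering the groups 1..5 from youngest to oldest:
Period 1.
Births: 4200 * 0.537 = 2255
Group 2: 2600 * 0.951 = 2473
Group 3: 3600 * 0.954 = 3434
Group 4: 4400 * 0.932 = 4101
Group 5: 4200 * 0.913 + 8300 * 0.483 = 3835 + 4009 = 7844
Net migration: Group 1 − 310 → 1945; Group 4 + 250 → 4351
→ [1945, 2473, 3434, 4351, 7844]
Period 2.
Births: 4351 * 0.537 = 2336
Group 2: 1945 * 0.951 = 1850
Group 3: 2473 * 0.954 = 2359
Group 4: 3434 * 0.932 = 3200
Group 5: 4351 * 0.913 + 7844 * 0.483 = 3972 + 3789 = 7761
Net migration: Group 1 − 310 → 2026; Group 4 + 250 → 3450
→ [2026, 1850, 2359, 3450, 7761]
Period 3.
Births: 3450 * 0.537 = 1853
Group 2: 2026 * 0.951 = 1927
Group 3: 1850 * 0.954 = 1765
Group 4: 2359 * 0.932 = 2199
Group 5: 3450 * 0.913 + 7761 * 0.483 = 3150 + 3749 = 6899
Net migration: Group 1 − 310 → 1543; Group 4 + 250 → 2449
→ [1543, 1927, 1765, 2449, 6899]
Total after period 3: 1543 + 1927 + 1765 + 2449 + 6899 = 14583

14583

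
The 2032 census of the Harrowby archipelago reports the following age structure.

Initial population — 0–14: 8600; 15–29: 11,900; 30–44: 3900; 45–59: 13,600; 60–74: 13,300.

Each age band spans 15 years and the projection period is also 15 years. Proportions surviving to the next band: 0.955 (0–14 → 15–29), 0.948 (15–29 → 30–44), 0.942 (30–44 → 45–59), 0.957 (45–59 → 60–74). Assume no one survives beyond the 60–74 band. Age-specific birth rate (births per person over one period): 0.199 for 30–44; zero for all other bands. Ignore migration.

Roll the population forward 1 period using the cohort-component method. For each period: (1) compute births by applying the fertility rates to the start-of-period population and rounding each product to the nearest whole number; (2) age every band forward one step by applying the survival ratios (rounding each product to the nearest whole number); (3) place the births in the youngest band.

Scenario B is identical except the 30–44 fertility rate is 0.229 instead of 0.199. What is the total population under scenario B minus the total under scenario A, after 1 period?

Let group 1 be 0–14 through group 5 = 60–74.
Period 1.
Births: 3900 * 0.199 = 776
Group 2: 8600 * 0.955 = 8213
Group 3: 11900 * 0.948 = 11281
Group 4: 3900 * 0.942 = 3674
Group 5: 13600 * 0.957 = 13015
End of period: [776, 8213, 11281, 3674, 13015]
Scenario A total after 1 period: 36959
Scenario B projection —
Period 1.
Births: 3900 * 0.229 = 893
Group 2: 8600 * 0.955 = 8213
Group 3: 11900 * 0.948 = 11281
Group 4: 3900 * 0.942 = 3674
Group 5: 13600 * 0.957 = 13015
End of period: [893, 8213, 11281, 3674, 13015]
Scenario B total after 1 period: 37076
Difference B − A = 37076 − 36959 = 117

117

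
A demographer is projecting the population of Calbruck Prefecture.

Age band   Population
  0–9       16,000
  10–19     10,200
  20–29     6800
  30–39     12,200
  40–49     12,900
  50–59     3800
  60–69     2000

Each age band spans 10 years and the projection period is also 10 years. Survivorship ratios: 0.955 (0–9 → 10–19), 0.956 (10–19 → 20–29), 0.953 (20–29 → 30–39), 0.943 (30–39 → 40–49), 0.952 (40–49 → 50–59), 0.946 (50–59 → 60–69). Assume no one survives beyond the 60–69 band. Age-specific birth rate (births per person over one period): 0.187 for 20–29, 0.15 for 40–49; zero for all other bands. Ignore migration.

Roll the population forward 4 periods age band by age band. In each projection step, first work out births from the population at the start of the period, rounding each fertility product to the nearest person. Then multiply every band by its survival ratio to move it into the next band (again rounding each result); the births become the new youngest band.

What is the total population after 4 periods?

38351

After projecting period 1:
Births: 6800 * 0.187 = 1272 ; 12900 * 0.15 = 1935 → total 3207
10–19: 16000 * 0.955 = 15280
20–29: 10200 * 0.956 = 9751
30–39: 6800 * 0.953 = 6480
40–49: 12200 * 0.943 = 11505
50–59: 12900 * 0.952 = 12281
60–69: 3800 * 0.946 = 3595
Population now: 0–9=3207, 10–19=15280, 20–29=9751, 30–39=6480, 40–49=11505, 50–59=12281, 60–69=3595
After projecting period 2:
Births: 9751 * 0.187 = 1823 ; 11505 * 0.15 = 1726 → total 3549
10–19: 3207 * 0.955 = 3063
20–29: 15280 * 0.956 = 14608
30–39: 9751 * 0.953 = 9293
40–49: 6480 * 0.943 = 6111
50–59: 11505 * 0.952 = 10953
60–69: 12281 * 0.946 = 11618
Population now: 0–9=3549, 10–19=3063, 20–29=14608, 30–39=9293, 40–49=6111, 50–59=10953, 60–69=11618
After projecting period 3:
Births: 14608 * 0.187 = 2732 ; 6111 * 0.15 = 917 → total 3649
10–19: 3549 * 0.955 = 3389
20–29: 3063 * 0.956 = 2928
30–39: 14608 * 0.953 = 13921
40–49: 9293 * 0.943 = 8763
50–59: 6111 * 0.952 = 5818
60–69: 10953 * 0.946 = 10362
Population now: 0–9=3649, 10–19=3389, 20–29=2928, 30–39=13921, 40–49=8763, 50–59=5818, 60–69=10362
After projecting period 4:
Births: 2928 * 0.187 = 548 ; 8763 * 0.15 = 1314 → total 1862
10–19: 3649 * 0.955 = 3485
20–29: 3389 * 0.956 = 3240
30–39: 2928 * 0.953 = 2790
40–49: 13921 * 0.943 = 13128
50–59: 8763 * 0.952 = 8342
60–69: 5818 * 0.946 = 5504
Population now: 0–9=1862, 10–19=3485, 20–29=3240, 30–39=2790, 40–49=13128, 50–59=8342, 60–69=5504
Total after period 4: 1862 + 3485 + 3240 + 2790 + 13128 + 8342 + 5504 = 38351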